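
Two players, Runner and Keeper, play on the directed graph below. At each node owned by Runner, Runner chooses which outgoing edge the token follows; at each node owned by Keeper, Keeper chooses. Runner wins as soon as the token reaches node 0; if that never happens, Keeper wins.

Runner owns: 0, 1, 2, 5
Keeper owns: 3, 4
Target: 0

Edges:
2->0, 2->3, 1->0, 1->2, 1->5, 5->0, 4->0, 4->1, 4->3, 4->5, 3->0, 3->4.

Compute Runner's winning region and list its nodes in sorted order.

A0 = {0}
A1: add {1, 2, 5} — 1 (Runner) has 1→0; 2 (Runner) has 2→0; 5 (Runner) has 5→0.
A2 = A1; e.g. 3 (Keeper) can still go to 4. Fixed point.
Runner's winning region = {0, 1, 2, 5}.

0, 1, 2, 5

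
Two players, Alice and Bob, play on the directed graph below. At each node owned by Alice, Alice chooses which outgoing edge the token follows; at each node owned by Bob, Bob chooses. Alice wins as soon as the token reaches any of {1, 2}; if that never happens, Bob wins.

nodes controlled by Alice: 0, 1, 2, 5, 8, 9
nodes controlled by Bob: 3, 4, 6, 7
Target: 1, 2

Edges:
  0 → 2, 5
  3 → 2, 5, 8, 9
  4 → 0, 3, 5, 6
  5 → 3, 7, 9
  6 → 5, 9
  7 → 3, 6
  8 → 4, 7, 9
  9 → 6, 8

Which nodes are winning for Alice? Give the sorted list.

0, 1, 2

A0 = {1, 2}
A1: add {0} — 0 (Alice) has 0→2.
A2 = A1; e.g. 3 (Bob) can still go to 5. Fixed point.
Alice's winning region = {0, 1, 2}.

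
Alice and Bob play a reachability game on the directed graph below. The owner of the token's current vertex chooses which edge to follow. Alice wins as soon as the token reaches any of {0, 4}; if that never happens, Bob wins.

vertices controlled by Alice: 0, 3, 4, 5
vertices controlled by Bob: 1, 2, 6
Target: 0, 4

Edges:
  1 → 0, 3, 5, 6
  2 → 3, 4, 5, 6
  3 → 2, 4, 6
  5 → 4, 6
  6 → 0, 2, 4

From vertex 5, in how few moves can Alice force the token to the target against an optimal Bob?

1

A0 = {0, 4}
A1: add {3, 5} — 3 (Alice) has 3→4; 5 (Alice) has 5→4.
A2 = A1; e.g. 1 (Bob) can still go to 6. Fixed point.
5 enters the attractor at level 1, so Alice can force the target in 1 move from there.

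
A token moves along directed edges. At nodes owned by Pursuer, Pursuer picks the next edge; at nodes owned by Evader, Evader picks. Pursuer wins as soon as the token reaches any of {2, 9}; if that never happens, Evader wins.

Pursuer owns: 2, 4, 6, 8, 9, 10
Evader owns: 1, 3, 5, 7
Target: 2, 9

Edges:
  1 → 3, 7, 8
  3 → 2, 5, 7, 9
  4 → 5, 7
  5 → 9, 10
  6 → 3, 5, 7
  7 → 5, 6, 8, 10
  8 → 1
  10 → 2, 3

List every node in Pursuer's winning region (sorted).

2, 4, 5, 6, 9, 10

A0 = {2, 9}
A1: add {10} — 10 (Pursuer) has 10→2.
A2: add {5} — 5 (Evader): all of {9, 10} already in.
A3: add {4, 6} — 4 (Pursuer) has 4→5; 6 (Pursuer) has 6→5.
A4 = A3; e.g. 1 (Evader) can still go to 3. Fixed point.
Pursuer's winning region = {2, 4, 5, 6, 9, 10}.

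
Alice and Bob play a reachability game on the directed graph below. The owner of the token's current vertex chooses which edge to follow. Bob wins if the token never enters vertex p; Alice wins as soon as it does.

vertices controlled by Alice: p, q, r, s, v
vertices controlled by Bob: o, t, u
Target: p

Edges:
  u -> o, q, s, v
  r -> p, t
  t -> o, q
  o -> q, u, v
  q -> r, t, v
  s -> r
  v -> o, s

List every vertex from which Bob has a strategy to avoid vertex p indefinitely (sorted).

A0 = {p}
A1: add {r} — r (Alice) has r→p.
A2: add {q, s} — q (Alice) has q→r; s (Alice) has s→r.
A3: add {v} — v (Alice) has v→s.
A4 = A3; e.g. o (Bob) can still go to u. Fixed point.
Alice's attractor = {p, q, r, s, v}; Bob avoids the target exactly from the complement.

o, t, u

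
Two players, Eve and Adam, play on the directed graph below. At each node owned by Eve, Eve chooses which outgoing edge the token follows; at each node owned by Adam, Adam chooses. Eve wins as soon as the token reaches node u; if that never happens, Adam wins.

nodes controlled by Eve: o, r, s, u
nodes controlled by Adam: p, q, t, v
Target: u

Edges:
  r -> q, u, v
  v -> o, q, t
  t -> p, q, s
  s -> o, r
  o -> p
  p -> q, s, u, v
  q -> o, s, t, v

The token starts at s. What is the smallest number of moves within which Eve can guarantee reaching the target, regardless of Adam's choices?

A0 = {u}
A1: add {r} — r (Eve) has r→u.
A2: add {s} — s (Eve) has s→r.
A3 = A2; e.g. o (Eve) has no edge into A2. Fixed point.
s enters the attractor at level 2, so Eve can force the target in 2 moves from there.

2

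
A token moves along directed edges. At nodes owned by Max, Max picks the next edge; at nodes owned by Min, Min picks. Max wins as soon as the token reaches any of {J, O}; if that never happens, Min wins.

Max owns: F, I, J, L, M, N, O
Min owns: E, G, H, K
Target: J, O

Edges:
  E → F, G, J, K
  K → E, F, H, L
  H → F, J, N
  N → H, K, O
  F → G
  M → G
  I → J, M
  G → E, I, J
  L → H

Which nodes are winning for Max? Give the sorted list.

I, J, N, O

A0 = {J, O}
A1: add {I, N} — I (Max) has I→J; N (Max) has N→O.
A2 = A1; e.g. E (Min) can still go to F. Fixed point.
Max's winning region = {I, J, N, O}.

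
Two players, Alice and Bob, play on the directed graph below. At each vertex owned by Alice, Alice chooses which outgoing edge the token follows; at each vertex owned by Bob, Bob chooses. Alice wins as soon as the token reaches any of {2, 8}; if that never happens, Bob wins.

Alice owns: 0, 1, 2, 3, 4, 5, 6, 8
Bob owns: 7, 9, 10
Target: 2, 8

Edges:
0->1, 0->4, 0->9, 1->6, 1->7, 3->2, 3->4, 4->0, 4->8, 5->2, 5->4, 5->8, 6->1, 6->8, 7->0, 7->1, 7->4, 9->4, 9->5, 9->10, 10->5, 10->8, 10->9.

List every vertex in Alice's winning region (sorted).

A0 = {2, 8}
A1: add {3, 4, 5, 6} — 3 (Alice) has 3→2; 4 (Alice) has 4→8; 5 (Alice) has 5→2; 6 (Alice) has 6→8.
A2: add {0, 1} — 0 (Alice) has 0→4; 1 (Alice) has 1→6.
A3: add {7} — 7 (Bob): all of {0, 1, 4} already in.
A4 = A3; e.g. 9 (Bob) can still go to 10. Fixed point.
Alice's winning region = {0, 1, 2, 3, 4, 5, 6, 7, 8}.

0, 1, 2, 3, 4, 5, 6, 7, 8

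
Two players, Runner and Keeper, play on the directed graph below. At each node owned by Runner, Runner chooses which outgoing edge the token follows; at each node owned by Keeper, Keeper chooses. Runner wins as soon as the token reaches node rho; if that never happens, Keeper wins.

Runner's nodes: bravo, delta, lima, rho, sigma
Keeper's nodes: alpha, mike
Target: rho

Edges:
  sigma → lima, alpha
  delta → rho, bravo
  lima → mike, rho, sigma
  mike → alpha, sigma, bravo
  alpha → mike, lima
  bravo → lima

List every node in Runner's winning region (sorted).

A0 = {rho}
A1: add {delta, lima} — delta (Runner) has delta→rho; lima (Runner) has lima→rho.
A2: add {bravo, sigma} — sigma (Runner) has sigma→lima; bravo (Runner) has bravo→lima.
A3 = A2; e.g. mike (Keeper) can still go to alpha. Fixed point.
Runner's winning region = {bravo, delta, lima, rho, sigma}.

bravo, delta, lima, rho, sigma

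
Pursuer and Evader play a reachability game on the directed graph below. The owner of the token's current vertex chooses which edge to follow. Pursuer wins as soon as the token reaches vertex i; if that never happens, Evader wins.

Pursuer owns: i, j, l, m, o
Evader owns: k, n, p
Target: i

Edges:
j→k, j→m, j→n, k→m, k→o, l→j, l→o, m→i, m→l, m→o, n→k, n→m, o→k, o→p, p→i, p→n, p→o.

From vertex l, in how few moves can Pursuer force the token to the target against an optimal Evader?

A0 = {i}
A1: add {m} — m (Pursuer) has m→i.
A2: add {j} — j (Pursuer) has j→m.
A3: add {l} — l (Pursuer) has l→j.
A4 = A3; e.g. k (Evader) can still go to o. Fixed point.
l enters the attractor at level 3, so Pursuer can force the target in 3 moves from there.

3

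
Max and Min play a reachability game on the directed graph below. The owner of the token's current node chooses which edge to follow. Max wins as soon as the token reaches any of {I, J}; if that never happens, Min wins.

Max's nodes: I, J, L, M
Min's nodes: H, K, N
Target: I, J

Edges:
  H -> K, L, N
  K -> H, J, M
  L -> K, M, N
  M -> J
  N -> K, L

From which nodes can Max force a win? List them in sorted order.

I, J, L, M

A0 = {I, J}
A1: add {M} — M (Max) has M→J.
A2: add {L} — L (Max) has L→M.
A3 = A2; e.g. H (Min) can still go to K. Fixed point.
Max's winning region = {I, J, L, M}.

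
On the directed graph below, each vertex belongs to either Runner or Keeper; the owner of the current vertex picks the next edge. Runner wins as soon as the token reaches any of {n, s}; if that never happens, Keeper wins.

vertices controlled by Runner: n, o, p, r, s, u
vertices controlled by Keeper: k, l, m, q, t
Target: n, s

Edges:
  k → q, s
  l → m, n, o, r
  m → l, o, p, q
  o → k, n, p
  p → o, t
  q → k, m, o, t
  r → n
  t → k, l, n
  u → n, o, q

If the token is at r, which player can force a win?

Runner

A0 = {n, s}
A1: add {o, r, u} — o (Runner) has o→n; r (Runner) has r→n; u (Runner) has u→n.
r ∈ A1, so Runner can force the target.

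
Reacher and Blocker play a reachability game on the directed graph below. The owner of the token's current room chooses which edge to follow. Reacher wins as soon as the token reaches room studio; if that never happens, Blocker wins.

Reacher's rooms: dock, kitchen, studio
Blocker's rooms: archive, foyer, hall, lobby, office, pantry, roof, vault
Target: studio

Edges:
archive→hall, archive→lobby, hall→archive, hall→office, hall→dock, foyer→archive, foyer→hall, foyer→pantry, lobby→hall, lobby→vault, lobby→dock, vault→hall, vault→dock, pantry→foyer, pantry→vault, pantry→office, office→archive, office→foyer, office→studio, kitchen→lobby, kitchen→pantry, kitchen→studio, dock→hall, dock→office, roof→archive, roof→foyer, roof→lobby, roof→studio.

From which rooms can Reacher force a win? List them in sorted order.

A0 = {studio}
A1: add {kitchen} — kitchen (Reacher) has kitchen→studio.
A2 = A1; e.g. archive (Blocker) can still go to hall. Fixed point.
Reacher's winning region = {kitchen, studio}.

kitchen, studio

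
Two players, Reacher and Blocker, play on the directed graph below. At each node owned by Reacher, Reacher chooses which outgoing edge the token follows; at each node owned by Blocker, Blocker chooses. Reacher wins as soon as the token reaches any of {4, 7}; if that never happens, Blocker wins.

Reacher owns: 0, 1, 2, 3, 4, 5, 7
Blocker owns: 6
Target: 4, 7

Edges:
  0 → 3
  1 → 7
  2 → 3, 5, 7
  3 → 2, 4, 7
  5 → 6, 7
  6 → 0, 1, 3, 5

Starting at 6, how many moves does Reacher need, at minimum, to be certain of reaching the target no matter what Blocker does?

3

A0 = {4, 7}
A1: add {1, 2, 3, 5} — 1 (Reacher) has 1→7; 2 (Reacher) has 2→7; 3 (Reacher) has 3→4; 5 (Reacher) has 5→7.
A2: add {0} — 0 (Reacher) has 0→3.
A3: add {6} — 6 (Blocker): all of {0, 1, 3, 5} already in.
A3 = all vertices. Fixed point.
6 enters the attractor at level 3, so Reacher can force the target in 3 moves from there.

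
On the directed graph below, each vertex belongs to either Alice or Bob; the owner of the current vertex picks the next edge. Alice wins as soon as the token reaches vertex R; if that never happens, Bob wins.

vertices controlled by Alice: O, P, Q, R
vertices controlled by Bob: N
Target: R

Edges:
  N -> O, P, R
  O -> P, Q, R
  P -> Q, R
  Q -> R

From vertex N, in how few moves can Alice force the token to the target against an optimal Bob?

A0 = {R}
A1: add {O, P, Q} — O (Alice) has O→R; P (Alice) has P→R; Q (Alice) has Q→R.
A2: add {N} — N (Bob): all of {O, P, R} already in.
A2 = all vertices. Fixed point.
N enters the attractor at level 2, so Alice can force the target in 2 moves from there.

2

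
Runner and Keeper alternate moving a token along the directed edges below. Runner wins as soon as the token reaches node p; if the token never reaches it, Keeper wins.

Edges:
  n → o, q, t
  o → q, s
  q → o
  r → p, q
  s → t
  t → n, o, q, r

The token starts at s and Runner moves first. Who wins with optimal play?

Keeper

Track states (vertex, player-to-move).
A0 = {(p,Runner), (p,Keeper)}
A1: add {(r,Runner)}.
A2 = A1; e.g. (n,Runner) stays out. (s,Runner) never enters ⇒ Keeper avoids the target.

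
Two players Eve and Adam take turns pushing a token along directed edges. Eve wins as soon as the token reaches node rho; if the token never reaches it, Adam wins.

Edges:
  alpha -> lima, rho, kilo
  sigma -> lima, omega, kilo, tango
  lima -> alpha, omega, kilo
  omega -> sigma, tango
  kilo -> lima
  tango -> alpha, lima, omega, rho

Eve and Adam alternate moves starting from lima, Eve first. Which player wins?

Track states (vertex, player-to-move).
A0 = {(rho,Eve), (rho,Adam)}
A1: add {(alpha,Eve), (tango,Eve)}.
A2 = A1; e.g. (alpha,Adam) stays out. (lima,Eve) never enters ⇒ Adam avoids the target.

Adam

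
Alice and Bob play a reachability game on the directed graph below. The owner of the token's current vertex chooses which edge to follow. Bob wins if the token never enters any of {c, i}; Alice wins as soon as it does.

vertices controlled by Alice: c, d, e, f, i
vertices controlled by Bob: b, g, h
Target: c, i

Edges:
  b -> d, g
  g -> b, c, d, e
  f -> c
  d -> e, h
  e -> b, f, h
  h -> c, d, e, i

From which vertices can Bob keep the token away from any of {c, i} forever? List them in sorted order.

b, g

A0 = {c, i}
A1: add {f} — f (Alice) has f→c.
A2: add {e} — e (Alice) has e→f.
A3: add {d} — d (Alice) has d→e.
A4: add {h} — h (Bob): all of {c, d, e, i} already in.
A5 = A4; e.g. b (Bob) can still go to g. Fixed point.
Alice's attractor = {c, d, e, f, h, i}; Bob avoids the target exactly from the complement.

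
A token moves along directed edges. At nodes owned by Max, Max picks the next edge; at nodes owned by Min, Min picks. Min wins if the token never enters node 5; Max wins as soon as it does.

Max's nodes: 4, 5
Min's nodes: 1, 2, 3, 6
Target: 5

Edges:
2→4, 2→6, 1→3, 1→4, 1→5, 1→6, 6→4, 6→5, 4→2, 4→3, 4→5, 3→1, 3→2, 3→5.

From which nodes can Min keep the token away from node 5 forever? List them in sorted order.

1, 3

A0 = {5}
A1: add {4} — 4 (Max) has 4→5.
A2: add {6} — 6 (Min): all of {4, 5} already in.
A3: add {2} — 2 (Min): all of {4, 6} already in.
A4 = A3; e.g. 1 (Min) can still go to 3. Fixed point.
Max's attractor = {2, 4, 5, 6}; Min avoids the target exactly from the complement.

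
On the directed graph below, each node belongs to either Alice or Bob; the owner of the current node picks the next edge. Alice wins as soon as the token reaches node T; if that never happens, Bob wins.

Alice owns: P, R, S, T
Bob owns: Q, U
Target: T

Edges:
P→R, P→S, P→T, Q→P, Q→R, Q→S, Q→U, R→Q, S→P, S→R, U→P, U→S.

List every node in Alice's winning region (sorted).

A0 = {T}
A1: add {P} — P (Alice) has P→T.
A2: add {S} — S (Alice) has S→P.
A3: add {U} — U (Bob): all of {P, S} already in.
A4 = A3; e.g. Q (Bob) can still go to R. Fixed point.
Alice's winning region = {P, S, T, U}.

P, S, T, U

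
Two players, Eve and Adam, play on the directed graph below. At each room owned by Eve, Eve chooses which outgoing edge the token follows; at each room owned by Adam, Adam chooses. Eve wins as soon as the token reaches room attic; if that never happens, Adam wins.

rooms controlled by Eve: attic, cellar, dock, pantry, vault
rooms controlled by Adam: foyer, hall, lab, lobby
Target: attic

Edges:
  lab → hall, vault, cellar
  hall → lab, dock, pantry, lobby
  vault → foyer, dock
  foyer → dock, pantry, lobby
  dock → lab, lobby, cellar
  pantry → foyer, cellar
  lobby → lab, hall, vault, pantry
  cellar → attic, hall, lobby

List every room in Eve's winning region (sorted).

A0 = {attic}
A1: add {cellar} — cellar (Eve) has cellar→attic.
A2: add {dock, pantry} — dock (Eve) has dock→cellar; pantry (Eve) has pantry→cellar.
A3: add {vault} — vault (Eve) has vault→dock.
A4 = A3; e.g. lab (Adam) can still go to hall. Fixed point.
Eve's winning region = {attic, cellar, dock, pantry, vault}.

attic, cellar, dock, pantry, vault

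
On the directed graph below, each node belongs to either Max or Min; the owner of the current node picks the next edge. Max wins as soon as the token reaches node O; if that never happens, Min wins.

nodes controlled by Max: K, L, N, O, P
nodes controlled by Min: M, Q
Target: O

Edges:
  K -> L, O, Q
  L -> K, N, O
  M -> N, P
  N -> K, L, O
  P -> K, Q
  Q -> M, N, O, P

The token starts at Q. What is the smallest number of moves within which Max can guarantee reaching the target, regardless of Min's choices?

A0 = {O}
A1: add {K, L, N} — K (Max) has K→O; L (Max) has L→O; N (Max) has N→O.
A2: add {P} — P (Max) has P→K.
A3: add {M} — M (Min): all of {N, P} already in.
A4: add {Q} — Q (Min): all of {M, N, O, P} already in.
A4 = all vertices. Fixed point.
Q enters the attractor at level 4, so Max can force the target in 4 moves from there.

4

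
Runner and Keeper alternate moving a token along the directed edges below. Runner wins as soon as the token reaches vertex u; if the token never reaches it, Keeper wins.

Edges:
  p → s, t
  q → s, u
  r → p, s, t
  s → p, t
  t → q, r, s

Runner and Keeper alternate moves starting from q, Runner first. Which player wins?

Runner

Track states (vertex, player-to-move).
A0 = {(u,Runner), (u,Keeper)}
A1: add {(q,Runner)}.
(q,Runner) ∈ A1 ⇒ Runner forces the target.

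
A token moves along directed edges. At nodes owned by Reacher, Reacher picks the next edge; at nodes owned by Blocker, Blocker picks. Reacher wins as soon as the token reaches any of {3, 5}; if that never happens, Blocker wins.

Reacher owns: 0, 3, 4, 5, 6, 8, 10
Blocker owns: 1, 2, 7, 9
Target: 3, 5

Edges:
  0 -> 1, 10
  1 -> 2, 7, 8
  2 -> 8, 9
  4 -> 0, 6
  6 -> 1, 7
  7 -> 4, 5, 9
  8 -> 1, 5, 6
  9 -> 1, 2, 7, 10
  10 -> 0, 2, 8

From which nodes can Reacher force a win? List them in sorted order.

0, 3, 4, 5, 8, 10

A0 = {3, 5}
A1: add {8} — 8 (Reacher) has 8→5.
A2: add {10} — 10 (Reacher) has 10→8.
A3: add {0} — 0 (Reacher) has 0→10.
A4: add {4} — 4 (Reacher) has 4→0.
A5 = A4; e.g. 1 (Blocker) can still go to 2. Fixed point.
Reacher's winning region = {0, 3, 4, 5, 8, 10}.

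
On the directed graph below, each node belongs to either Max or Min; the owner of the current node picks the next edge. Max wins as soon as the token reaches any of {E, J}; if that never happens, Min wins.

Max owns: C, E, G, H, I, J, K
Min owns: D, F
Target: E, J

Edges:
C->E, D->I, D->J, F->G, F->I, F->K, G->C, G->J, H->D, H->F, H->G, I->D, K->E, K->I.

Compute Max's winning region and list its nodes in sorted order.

A0 = {E, J}
A1: add {C, G, K} — C (Max) has C→E; G (Max) has G→J; K (Max) has K→E.
A2: add {H} — H (Max) has H→G.
A3 = A2; e.g. D (Min) can still go to I. Fixed point.
Max's winning region = {C, E, G, H, J, K}.

C, E, G, H, J, K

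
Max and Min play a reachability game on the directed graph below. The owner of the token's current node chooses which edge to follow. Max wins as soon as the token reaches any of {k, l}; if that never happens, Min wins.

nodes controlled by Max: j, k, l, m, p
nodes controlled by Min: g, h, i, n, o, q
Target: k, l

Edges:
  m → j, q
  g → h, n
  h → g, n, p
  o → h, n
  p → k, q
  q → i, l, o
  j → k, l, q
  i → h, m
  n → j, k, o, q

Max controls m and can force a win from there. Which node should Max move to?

j

A0 = {k, l}
A1: add {j, p} — j (Max) has j→k; p (Max) has p→k.
A2: add {m} — m (Max) has m→j.
A3 = A2; e.g. g (Min) can still go to h. Fixed point.
From m, successor j is in the attractor (rank 1); the other successor q is not.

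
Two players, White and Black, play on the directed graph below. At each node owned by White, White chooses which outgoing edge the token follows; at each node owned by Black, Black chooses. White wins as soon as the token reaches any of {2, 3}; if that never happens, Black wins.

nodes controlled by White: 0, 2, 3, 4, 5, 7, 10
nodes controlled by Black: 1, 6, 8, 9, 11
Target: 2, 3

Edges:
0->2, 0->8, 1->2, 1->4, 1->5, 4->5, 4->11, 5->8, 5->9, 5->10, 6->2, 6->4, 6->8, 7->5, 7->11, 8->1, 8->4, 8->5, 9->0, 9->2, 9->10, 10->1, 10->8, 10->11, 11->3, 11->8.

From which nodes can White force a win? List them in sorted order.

0, 2, 3

A0 = {2, 3}
A1: add {0} — 0 (White) has 0→2.
A2 = A1; e.g. 1 (Black) can still go to 4. Fixed point.
White's winning region = {0, 2, 3}.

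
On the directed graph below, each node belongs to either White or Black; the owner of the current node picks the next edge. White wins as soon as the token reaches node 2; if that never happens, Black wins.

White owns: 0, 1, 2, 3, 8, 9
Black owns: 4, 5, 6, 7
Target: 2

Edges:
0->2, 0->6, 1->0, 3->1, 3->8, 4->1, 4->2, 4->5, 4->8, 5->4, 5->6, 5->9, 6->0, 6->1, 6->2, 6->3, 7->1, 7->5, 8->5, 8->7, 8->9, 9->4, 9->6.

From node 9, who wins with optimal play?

White

A0 = {2}
A1: add {0} — 0 (White) has 0→2.
A2: add {1} — 1 (White) has 1→0.
A3: add {3} — 3 (White) has 3→1.
A4: add {6} — 6 (Black): all of {0, 1, 2, 3} already in.
A5: add {9} — 9 (White) has 9→6.
9 ∈ A5, so White can force the target.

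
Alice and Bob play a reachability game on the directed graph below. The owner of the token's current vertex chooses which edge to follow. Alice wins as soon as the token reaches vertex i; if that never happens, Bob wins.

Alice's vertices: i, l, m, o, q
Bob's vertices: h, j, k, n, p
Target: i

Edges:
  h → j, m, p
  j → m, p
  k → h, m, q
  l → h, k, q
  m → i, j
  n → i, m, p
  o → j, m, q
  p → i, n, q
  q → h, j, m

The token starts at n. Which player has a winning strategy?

Bob

A0 = {i}
A1: add {m} — m (Alice) has m→i.
A2: add {o, q} — o (Alice) has o→m; q (Alice) has q→m.
A3: add {l} — l (Alice) has l→q.
A4 = A3; e.g. h (Bob) can still go to j. Fixed point.
n never enters the attractor, so Bob can avoid the target forever.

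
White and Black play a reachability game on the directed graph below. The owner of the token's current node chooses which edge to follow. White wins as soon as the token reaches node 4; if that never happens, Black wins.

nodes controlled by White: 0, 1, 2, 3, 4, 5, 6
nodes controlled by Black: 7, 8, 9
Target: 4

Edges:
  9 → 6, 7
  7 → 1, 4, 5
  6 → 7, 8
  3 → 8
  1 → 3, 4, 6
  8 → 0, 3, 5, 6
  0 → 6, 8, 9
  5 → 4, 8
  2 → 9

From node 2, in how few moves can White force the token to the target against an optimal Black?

A0 = {4}
A1: add {1, 5} — 1 (White) has 1→4; 5 (White) has 5→4.
A2: add {7} — 7 (Black): all of {1, 4, 5} already in.
A3: add {6} — 6 (White) has 6→7.
A4: add {0, 9} — 0 (White) has 0→6; 9 (Black): all of {6, 7} already in.
A5: add {2} — 2 (White) has 2→9.
A6 = A5; e.g. 3 (White) has no edge into A5. Fixed point.
2 enters the attractor at level 5, so White can force the target in 5 moves from there.

5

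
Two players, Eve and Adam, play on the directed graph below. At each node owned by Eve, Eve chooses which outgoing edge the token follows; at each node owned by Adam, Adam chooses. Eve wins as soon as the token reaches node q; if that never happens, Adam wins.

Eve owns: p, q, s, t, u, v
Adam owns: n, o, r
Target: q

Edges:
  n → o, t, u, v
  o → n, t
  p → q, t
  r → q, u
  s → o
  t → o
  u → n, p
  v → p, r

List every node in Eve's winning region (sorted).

A0 = {q}
A1: add {p} — p (Eve) has p→q.
A2: add {u, v} — u (Eve) has u→p; v (Eve) has v→p.
A3: add {r} — r (Adam): all of {q, u} already in.
A4 = A3; e.g. n (Adam) can still go to o. Fixed point.
Eve's winning region = {p, q, r, u, v}.

p, q, r, u, v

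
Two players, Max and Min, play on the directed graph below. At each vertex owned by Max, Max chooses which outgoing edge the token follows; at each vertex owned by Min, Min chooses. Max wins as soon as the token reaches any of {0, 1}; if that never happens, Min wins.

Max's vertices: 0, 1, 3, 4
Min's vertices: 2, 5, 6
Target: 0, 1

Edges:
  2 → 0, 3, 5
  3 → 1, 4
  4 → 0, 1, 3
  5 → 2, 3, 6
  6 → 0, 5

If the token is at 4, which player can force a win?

Max

A0 = {0, 1}
A1: add {3, 4} — 3 (Max) has 3→1; 4 (Max) has 4→0.
A2 = A1; e.g. 2 (Min) can still go to 5. Fixed point.
4 ∈ A1, so Max can force the target.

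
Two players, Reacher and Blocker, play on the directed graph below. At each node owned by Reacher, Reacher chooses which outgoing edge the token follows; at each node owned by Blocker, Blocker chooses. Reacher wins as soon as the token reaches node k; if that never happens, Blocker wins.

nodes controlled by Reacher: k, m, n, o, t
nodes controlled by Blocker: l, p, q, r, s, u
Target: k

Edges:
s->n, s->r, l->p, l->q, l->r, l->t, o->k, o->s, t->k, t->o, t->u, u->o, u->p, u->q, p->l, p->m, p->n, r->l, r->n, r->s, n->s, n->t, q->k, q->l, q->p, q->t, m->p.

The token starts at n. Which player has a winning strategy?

Reacher

A0 = {k}
A1: add {o, t} — o (Reacher) has o→k; t (Reacher) has t→k.
A2: add {n} — n (Reacher) has n→t.
A3 = A2; e.g. l (Blocker) can still go to p. Fixed point.
n ∈ A2, so Reacher can force the target.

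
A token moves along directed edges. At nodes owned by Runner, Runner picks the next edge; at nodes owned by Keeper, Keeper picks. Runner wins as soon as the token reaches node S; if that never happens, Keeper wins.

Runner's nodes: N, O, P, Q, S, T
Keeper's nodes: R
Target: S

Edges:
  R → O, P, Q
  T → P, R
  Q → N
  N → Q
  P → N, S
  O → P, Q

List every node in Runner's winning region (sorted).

O, P, S, T

A0 = {S}
A1: add {P} — P (Runner) has P→S.
A2: add {O, T} — O (Runner) has O→P; T (Runner) has T→P.
A3 = A2; e.g. N (Runner) has no edge into A2. Fixed point.
Runner's winning region = {O, P, S, T}.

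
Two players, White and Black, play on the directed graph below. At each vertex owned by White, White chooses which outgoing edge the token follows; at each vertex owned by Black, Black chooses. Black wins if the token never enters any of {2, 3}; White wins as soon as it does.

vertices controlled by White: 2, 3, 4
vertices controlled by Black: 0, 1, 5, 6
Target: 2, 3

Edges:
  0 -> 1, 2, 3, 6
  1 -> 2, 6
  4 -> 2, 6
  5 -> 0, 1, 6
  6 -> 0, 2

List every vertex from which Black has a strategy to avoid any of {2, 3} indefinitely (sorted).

A0 = {2, 3}
A1: add {4} — 4 (White) has 4→2.
A2 = A1; e.g. 0 (Black) can still go to 1. Fixed point.
White's attractor = {2, 3, 4}; Black avoids the target exactly from the complement.

0, 1, 5, 6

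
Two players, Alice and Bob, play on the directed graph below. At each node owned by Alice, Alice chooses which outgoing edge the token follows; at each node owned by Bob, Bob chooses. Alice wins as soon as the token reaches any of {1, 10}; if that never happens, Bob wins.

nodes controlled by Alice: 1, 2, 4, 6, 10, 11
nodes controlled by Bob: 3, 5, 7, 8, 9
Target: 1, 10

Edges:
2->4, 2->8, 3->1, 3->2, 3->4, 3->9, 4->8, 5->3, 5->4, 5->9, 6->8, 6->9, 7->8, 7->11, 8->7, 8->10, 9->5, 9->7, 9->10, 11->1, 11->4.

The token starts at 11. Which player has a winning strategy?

A0 = {1, 10}
A1: add {11} — 11 (Alice) has 11→1.
A2 = A1; e.g. 2 (Alice) has no edge into A1. Fixed point.
11 ∈ A1, so Alice can force the target.

Alice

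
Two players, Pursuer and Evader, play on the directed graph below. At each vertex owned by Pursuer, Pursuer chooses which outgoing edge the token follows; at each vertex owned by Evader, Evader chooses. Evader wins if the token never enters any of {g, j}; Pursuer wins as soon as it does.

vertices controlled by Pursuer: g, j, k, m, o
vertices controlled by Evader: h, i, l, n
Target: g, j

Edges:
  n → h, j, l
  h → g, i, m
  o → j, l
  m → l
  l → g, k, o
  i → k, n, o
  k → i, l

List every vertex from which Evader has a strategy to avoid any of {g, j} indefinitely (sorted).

h, i, k, l, m, n

A0 = {g, j}
A1: add {o} — o (Pursuer) has o→j.
A2 = A1; e.g. h (Evader) can still go to i. Fixed point.
Pursuer's attractor = {g, j, o}; Evader avoids the target exactly from the complement.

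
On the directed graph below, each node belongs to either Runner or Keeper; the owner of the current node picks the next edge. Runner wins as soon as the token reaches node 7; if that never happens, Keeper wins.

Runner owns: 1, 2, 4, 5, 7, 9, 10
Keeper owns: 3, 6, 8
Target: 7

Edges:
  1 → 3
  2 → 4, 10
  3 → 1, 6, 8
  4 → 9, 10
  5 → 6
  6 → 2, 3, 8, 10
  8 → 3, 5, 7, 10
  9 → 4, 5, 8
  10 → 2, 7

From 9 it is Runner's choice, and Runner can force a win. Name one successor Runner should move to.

4

A0 = {7}
A1: add {10} — 10 (Runner) has 10→7.
A2: add {2, 4} — 2 (Runner) has 2→10; 4 (Runner) has 4→10.
A3: add {9} — 9 (Runner) has 9→4.
A4 = A3; e.g. 1 (Runner) has no edge into A3. Fixed point.
From 9, successor 4 is in the attractor (rank 2); the other successors 5, 8 are not.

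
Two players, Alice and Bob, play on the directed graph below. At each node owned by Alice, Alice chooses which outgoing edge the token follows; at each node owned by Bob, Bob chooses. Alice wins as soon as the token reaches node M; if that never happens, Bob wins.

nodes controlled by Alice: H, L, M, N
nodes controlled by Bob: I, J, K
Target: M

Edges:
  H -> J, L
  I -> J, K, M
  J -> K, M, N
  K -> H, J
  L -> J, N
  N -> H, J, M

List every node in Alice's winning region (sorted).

A0 = {M}
A1: add {N} — N (Alice) has N→M.
A2: add {L} — L (Alice) has L→N.
A3: add {H} — H (Alice) has H→L.
A4 = A3; e.g. I (Bob) can still go to J. Fixed point.
Alice's winning region = {H, L, M, N}.

H, L, M, N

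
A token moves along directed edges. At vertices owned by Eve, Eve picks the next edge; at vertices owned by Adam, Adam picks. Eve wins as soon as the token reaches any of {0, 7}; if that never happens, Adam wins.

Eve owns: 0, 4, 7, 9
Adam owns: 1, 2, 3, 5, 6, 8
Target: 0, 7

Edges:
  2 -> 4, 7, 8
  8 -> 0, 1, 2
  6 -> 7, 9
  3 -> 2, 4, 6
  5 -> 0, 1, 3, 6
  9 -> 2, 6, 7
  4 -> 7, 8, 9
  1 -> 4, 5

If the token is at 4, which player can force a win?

Eve

A0 = {0, 7}
A1: add {4, 9} — 4 (Eve) has 4→7; 9 (Eve) has 9→7.
4 ∈ A1, so Eve can force the target.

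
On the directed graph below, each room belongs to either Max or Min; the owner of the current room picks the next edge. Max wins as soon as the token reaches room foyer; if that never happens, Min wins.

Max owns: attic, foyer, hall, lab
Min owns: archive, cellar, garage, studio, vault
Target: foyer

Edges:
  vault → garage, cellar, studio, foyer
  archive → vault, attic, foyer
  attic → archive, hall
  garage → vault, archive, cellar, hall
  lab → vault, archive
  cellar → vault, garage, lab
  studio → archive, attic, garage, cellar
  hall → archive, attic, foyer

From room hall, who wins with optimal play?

A0 = {foyer}
A1: add {hall} — hall (Max) has hall→foyer.
hall ∈ A1, so Max can force the target.

Max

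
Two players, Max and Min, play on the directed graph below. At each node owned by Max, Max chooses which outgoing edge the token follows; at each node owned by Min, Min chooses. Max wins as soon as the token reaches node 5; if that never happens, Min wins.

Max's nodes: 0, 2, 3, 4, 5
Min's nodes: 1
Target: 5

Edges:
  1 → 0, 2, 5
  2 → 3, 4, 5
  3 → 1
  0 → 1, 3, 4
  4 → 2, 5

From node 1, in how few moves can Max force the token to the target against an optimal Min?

3

A0 = {5}
A1: add {2, 4} — 2 (Max) has 2→5; 4 (Max) has 4→5.
A2: add {0} — 0 (Max) has 0→4.
A3: add {1} — 1 (Min): all of {0, 2, 5} already in.
1 enters the attractor at level 3, so Max can force the target in 3 moves from there.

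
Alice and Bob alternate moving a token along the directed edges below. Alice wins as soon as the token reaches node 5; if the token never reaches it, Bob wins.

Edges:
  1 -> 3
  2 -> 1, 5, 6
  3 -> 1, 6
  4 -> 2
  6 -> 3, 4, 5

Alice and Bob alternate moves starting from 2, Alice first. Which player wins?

Alice

Track states (vertex, player-to-move).
A0 = {(5,Alice), (5,Bob)}
A1: add {(2,Alice), (6,Alice)}.
(2,Alice) ∈ A1 ⇒ Alice forces the target.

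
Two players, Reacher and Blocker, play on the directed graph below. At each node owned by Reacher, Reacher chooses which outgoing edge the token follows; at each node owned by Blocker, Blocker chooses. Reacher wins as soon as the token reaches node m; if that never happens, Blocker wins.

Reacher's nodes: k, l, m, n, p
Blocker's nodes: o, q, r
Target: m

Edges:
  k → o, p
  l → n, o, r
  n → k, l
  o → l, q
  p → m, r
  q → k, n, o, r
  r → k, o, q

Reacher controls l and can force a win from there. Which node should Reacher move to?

n

A0 = {m}
A1: add {p} — p (Reacher) has p→m.
A2: add {k} — k (Reacher) has k→p.
A3: add {n} — n (Reacher) has n→k.
A4: add {l} — l (Reacher) has l→n.
A5 = A4; e.g. o (Blocker) can still go to q. Fixed point.
From l, successor n is in the attractor (rank 3); the other successors o, r are not.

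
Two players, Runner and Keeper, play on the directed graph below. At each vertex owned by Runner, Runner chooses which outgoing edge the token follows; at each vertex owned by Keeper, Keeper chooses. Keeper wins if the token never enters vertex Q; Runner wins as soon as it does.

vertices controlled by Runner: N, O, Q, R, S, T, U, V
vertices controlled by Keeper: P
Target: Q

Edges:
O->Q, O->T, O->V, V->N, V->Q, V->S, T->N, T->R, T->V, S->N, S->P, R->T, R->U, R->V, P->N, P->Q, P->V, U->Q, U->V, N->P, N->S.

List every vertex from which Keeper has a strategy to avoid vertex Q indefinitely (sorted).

N, P, S

A0 = {Q}
A1: add {O, U, V} — O (Runner) has O→Q; U (Runner) has U→Q; V (Runner) has V→Q.
A2: add {R, T} — R (Runner) has R→U; T (Runner) has T→V.
A3 = A2; e.g. N (Runner) has no edge into A2. Fixed point.
Runner's attractor = {O, Q, R, T, U, V}; Keeper avoids the target exactly from the complement.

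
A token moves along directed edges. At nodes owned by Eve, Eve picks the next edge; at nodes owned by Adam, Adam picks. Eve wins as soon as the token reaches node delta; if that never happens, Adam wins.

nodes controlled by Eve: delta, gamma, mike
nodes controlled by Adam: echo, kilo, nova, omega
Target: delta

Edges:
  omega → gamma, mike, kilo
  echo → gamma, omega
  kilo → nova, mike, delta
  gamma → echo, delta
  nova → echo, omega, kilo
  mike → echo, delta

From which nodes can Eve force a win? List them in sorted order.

A0 = {delta}
A1: add {gamma, mike} — gamma (Eve) has gamma→delta; mike (Eve) has mike→delta.
A2 = A1; e.g. nova (Adam) can still go to echo. Fixed point.
Eve's winning region = {delta, gamma, mike}.

delta, gamma, mike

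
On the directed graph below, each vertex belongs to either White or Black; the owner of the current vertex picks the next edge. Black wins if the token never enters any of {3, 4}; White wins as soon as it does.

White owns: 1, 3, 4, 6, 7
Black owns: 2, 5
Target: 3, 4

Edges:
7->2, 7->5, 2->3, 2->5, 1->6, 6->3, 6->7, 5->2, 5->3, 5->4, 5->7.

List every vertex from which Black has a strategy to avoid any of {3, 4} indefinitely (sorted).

2, 5, 7

A0 = {3, 4}
A1: add {6} — 6 (White) has 6→3.
A2: add {1} — 1 (White) has 1→6.
A3 = A2; e.g. 2 (Black) can still go to 5. Fixed point.
White's attractor = {1, 3, 4, 6}; Black avoids the target exactly from the complement.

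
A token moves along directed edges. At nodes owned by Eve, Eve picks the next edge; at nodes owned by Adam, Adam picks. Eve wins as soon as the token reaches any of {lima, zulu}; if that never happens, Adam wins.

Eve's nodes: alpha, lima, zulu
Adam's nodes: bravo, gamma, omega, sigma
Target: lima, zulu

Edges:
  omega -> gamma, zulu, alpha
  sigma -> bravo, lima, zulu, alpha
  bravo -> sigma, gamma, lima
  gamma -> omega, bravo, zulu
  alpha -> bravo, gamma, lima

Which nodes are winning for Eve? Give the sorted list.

A0 = {lima, zulu}
A1: add {alpha} — alpha (Eve) has alpha→lima.
A2 = A1; e.g. omega (Adam) can still go to gamma. Fixed point.
Eve's winning region = {alpha, lima, zulu}.

alpha, lima, zulu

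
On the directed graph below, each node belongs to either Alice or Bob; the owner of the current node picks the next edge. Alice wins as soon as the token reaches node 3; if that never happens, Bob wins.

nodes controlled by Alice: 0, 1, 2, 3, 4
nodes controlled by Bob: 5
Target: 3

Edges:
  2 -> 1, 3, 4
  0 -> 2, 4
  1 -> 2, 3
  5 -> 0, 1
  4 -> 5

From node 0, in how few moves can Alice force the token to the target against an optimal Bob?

A0 = {3}
A1: add {1, 2} — 1 (Alice) has 1→3; 2 (Alice) has 2→3.
A2: add {0} — 0 (Alice) has 0→2.
0 enters the attractor at level 2, so Alice can force the target in 2 moves from there.

2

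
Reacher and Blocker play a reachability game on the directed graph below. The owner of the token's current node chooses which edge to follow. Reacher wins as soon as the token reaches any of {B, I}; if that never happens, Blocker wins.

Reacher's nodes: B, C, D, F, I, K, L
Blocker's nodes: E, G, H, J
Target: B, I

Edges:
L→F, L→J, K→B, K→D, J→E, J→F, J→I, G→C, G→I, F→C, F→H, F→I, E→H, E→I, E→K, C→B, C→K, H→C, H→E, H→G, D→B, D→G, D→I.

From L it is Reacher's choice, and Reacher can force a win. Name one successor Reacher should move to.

F

A0 = {B, I}
A1: add {C, D, F, K} — C (Reacher) has C→B; D (Reacher) has D→B; F (Reacher) has F→I; K (Reacher) has K→B.
A2: add {G, L} — G (Blocker): all of {C, I} already in; L (Reacher) has L→F.
A3 = A2; e.g. E (Blocker) can still go to H. Fixed point.
From L, successor F is in the attractor (rank 1); the other successor J is not.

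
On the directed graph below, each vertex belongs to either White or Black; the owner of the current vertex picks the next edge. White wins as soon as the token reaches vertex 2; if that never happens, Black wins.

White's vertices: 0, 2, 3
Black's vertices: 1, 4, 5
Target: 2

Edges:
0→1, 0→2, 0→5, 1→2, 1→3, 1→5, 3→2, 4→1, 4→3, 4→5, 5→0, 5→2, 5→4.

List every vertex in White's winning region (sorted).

A0 = {2}
A1: add {0, 3} — 0 (White) has 0→2; 3 (White) has 3→2.
A2 = A1; e.g. 1 (Black) can still go to 5. Fixed point.
White's winning region = {0, 2, 3}.

0, 2, 3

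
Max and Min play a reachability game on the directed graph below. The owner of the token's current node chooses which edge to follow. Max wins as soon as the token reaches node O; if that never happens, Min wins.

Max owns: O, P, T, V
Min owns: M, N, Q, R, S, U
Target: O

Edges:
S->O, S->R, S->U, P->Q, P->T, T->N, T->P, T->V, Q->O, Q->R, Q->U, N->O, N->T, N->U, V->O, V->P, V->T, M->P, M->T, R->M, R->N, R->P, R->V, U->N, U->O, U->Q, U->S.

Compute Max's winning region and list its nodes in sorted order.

M, O, P, T, V

A0 = {O}
A1: add {V} — V (Max) has V→O.
A2: add {T} — T (Max) has T→V.
A3: add {P} — P (Max) has P→T.
A4: add {M} — M (Min): all of {P, T} already in.
A5 = A4; e.g. N (Min) can still go to U. Fixed point.
Max's winning region = {M, O, P, T, V}.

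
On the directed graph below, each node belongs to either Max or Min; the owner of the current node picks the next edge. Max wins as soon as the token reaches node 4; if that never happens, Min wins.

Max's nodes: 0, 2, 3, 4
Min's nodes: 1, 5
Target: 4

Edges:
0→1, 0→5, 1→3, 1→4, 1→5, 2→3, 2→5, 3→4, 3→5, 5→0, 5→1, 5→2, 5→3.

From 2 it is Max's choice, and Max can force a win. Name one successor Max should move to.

A0 = {4}
A1: add {3} — 3 (Max) has 3→4.
A2: add {2} — 2 (Max) has 2→3.
A3 = A2; e.g. 0 (Max) has no edge into A2. Fixed point.
From 2, successor 3 is in the attractor (rank 1); the other successor 5 is not.

3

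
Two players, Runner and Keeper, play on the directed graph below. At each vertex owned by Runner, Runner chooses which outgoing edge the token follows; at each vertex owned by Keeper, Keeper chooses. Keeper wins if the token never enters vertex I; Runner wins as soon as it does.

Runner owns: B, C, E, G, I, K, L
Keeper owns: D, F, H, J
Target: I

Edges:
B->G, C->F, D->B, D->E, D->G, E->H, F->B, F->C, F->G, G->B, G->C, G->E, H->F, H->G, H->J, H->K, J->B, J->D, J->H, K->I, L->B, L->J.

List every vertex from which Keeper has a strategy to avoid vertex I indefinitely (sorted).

B, C, D, E, F, G, H, J, L

A0 = {I}
A1: add {K} — K (Runner) has K→I.
A2 = A1; e.g. B (Runner) has no edge into A1. Fixed point.
Runner's attractor = {I, K}; Keeper avoids the target exactly from the complement.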